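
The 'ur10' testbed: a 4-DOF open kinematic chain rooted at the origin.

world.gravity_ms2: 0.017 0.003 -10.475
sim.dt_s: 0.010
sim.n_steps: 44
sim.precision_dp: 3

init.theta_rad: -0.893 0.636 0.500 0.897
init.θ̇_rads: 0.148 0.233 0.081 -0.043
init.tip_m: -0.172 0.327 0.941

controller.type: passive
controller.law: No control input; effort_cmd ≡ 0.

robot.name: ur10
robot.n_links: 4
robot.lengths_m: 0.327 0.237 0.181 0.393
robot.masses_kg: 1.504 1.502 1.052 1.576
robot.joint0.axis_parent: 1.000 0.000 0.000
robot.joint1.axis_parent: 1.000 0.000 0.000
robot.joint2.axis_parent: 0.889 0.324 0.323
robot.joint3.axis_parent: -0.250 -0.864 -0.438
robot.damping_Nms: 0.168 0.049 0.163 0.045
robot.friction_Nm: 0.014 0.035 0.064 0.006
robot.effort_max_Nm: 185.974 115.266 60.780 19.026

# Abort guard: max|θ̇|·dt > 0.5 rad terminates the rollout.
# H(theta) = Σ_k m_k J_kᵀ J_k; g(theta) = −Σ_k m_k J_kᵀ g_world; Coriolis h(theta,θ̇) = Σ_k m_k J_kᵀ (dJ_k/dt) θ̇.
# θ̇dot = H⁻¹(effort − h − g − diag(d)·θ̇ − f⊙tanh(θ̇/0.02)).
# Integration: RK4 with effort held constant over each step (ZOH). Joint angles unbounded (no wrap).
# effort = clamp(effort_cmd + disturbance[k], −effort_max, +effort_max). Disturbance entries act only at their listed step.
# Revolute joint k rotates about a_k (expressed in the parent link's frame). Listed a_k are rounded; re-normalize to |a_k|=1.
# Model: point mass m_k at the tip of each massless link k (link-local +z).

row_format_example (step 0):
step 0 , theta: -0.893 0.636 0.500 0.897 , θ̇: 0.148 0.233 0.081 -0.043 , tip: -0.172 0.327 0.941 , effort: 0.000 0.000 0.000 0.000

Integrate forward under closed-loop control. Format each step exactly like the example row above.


step 1 , theta: -0.893 0.641 0.500 0.897 , θ̇: -0.190 0.734 0.007 -0.018 , tip: -0.172 0.323 0.941 , effort: 0.000 0.000 0.000 0.000
step 2 , theta: -0.897 0.651 0.500 0.897 , θ̇: -0.517 1.201 -0.027 0.035 , tip: -0.172 0.320 0.941 , effort: 0.000 0.000 0.000 0.000
step 3 , theta: -0.904 0.665 0.500 0.897 , θ̇: -0.835 1.647 -0.044 0.097 , tip: -0.172 0.316 0.939 , effort: 0.000 0.000 0.000 0.000
step 4 , theta: -0.913 0.683 0.499 0.899 , θ̇: -1.147 2.078 -0.056 0.157 , tip: -0.172 0.312 0.937 , effort: 0.000 0.000 0.000 0.000
step 5 , theta: -0.926 0.706 0.499 0.901 , θ̇: -1.451 2.492 -0.066 0.212 , tip: -0.173 0.308 0.934 , effort: 0.000 0.000 0.000 0.000
step 6 , theta: -0.942 0.733 0.498 0.903 , θ̇: -1.748 2.888 -0.072 0.263 , tip: -0.174 0.304 0.929 , effort: 0.000 0.000 0.000 0.000
step 7 , theta: -0.961 0.764 0.497 0.906 , θ̇: -2.038 3.264 -0.073 0.309 , tip: -0.175 0.299 0.924 , effort: 0.000 0.000 0.000 0.000
step 8 , theta: -0.983 0.798 0.497 0.909 , θ̇: -2.319 3.617 -0.069 0.351 , tip: -0.175 0.295 0.918 , effort: 0.000 0.000 0.000 0.000
step 9 , theta: -1.008 0.836 0.496 0.913 , θ̇: -2.592 3.946 -0.057 0.389 , tip: -0.177 0.291 0.911 , effort: 0.000 0.000 0.000 0.000
step 10 , theta: -1.035 0.877 0.496 0.917 , θ̇: -2.858 4.249 -0.036 0.426 , tip: -0.178 0.286 0.903 , effort: 0.000 0.000 0.000 0.000
step 11 , theta: -1.065 0.921 0.495 0.921 , θ̇: -3.117 4.528 -0.008 0.458 , tip: -0.179 0.282 0.894 , effort: 0.000 0.000 0.000 0.000
step 12 , theta: -1.097 0.968 0.495 0.926 , θ̇: -3.373 4.792 0.014 0.477 , tip: -0.180 0.277 0.883 , effort: 0.000 0.000 0.000 0.000
step 13 , theta: -1.132 1.017 0.496 0.931 , θ̇: -3.626 5.033 0.041 0.490 , tip: -0.181 0.273 0.872 , effort: 0.000 0.000 0.000 0.000
step 14 , theta: -1.170 1.068 0.496 0.936 , θ̇: -3.874 5.243 0.088 0.511 , tip: -0.182 0.269 0.860 , effort: 0.000 0.000 0.000 0.000
step 15 , theta: -1.210 1.122 0.497 0.941 , θ̇: -4.119 5.422 0.161 0.545 , tip: -0.183 0.264 0.846 , effort: 0.000 0.000 0.000 0.000
step 16 , theta: -1.252 1.177 0.500 0.947 , θ̇: -4.362 5.568 0.263 0.594 , tip: -0.184 0.260 0.832 , effort: 0.000 0.000 0.000 0.000
step 17 , theta: -1.297 1.233 0.503 0.953 , θ̇: -4.606 5.682 0.397 0.661 , tip: -0.185 0.256 0.816 , effort: 0.000 0.000 0.000 0.000
step 18 , theta: -1.344 1.290 0.508 0.960 , θ̇: -4.852 5.764 0.566 0.749 , tip: -0.185 0.251 0.800 , effort: 0.000 0.000 0.000 0.000
step 19 , theta: -1.394 1.348 0.514 0.968 , θ̇: -5.102 5.814 0.771 0.862 , tip: -0.186 0.247 0.782 , effort: 0.000 0.000 0.000 0.000
step 20 , theta: -1.446 1.406 0.523 0.977 , θ̇: -5.358 5.830 1.018 1.002 , tip: -0.186 0.243 0.763 , effort: 0.000 0.000 0.000 0.000
step 21 , theta: -1.501 1.465 0.535 0.988 , θ̇: -5.621 5.814 1.310 1.175 , tip: -0.186 0.240 0.743 , effort: 0.000 0.000 0.000 0.000
step 22 , theta: -1.559 1.523 0.550 1.001 , θ̇: -5.894 5.762 1.650 1.384 , tip: -0.186 0.236 0.722 , effort: 0.000 0.000 0.000 0.000
step 23 , theta: -1.619 1.580 0.568 1.016 , θ̇: -6.176 5.674 2.044 1.635 , tip: -0.186 0.233 0.700 , effort: 0.000 0.000 0.000 0.000
step 24 , theta: -1.682 1.636 0.591 1.034 , θ̇: -6.468 5.549 2.494 1.933 , tip: -0.186 0.229 0.677 , effort: 0.000 0.000 0.000 0.000
step 25 , theta: -1.749 1.691 0.618 1.055 , θ̇: -6.771 5.384 3.006 2.283 , tip: -0.185 0.226 0.653 , effort: 0.000 0.000 0.000 0.000
step 26 , theta: -1.818 1.743 0.651 1.080 , θ̇: -7.082 5.180 3.580 2.690 , tip: -0.184 0.224 0.628 , effort: 0.000 0.000 0.000 0.000
step 27 , theta: -1.890 1.794 0.690 1.109 , θ̇: -7.400 4.935 4.219 3.158 , tip: -0.182 0.221 0.602 , effort: 0.000 0.000 0.000 0.000
step 28 , theta: -1.966 1.842 0.736 1.143 , θ̇: -7.722 4.650 4.922 3.689 , tip: -0.180 0.220 0.576 , effort: 0.000 0.000 0.000 0.000
step 29 , theta: -2.045 1.887 0.789 1.183 , θ̇: -8.043 4.328 5.683 4.279 , tip: -0.178 0.218 0.548 , effort: 0.000 0.000 0.000 0.000
step 30 , theta: -2.127 1.928 0.849 1.229 , θ̇: -8.358 3.972 6.493 4.922 , tip: -0.174 0.217 0.519 , effort: 0.000 0.000 0.000 0.000
step 31 , theta: -2.212 1.966 0.919 1.281 , θ̇: -8.661 3.587 7.338 5.602 , tip: -0.171 0.217 0.490 , effort: 0.000 0.000 0.000 0.000
step 32 , theta: -2.300 2.000 0.996 1.341 , θ̇: -8.947 3.178 8.197 6.296 , tip: -0.166 0.218 0.460 , effort: 0.000 0.000 0.000 0.000
step 33 , theta: -2.391 2.030 1.082 1.407 , θ̇: -9.212 2.750 9.042 6.965 , tip: -0.160 0.220 0.430 , effort: 0.000 0.000 0.000 0.000
step 34 , theta: -2.484 2.055 1.177 1.480 , θ̇: -9.453 2.301 9.835 7.555 , tip: -0.153 0.222 0.399 , effort: 0.000 0.000 0.000 0.000
step 35 , theta: -2.580 2.076 1.279 1.558 , θ̇: -9.669 1.820 10.531 7.987 , tip: -0.144 0.226 0.368 , effort: 0.000 0.000 0.000 0.000
step 36 , theta: -2.677 2.091 1.387 1.639 , θ̇: -9.857 1.273 11.077 8.154 , tip: -0.134 0.230 0.337 , effort: 0.000 0.000 0.000 0.000
step 37 , theta: -2.777 2.101 1.500 1.720 , θ̇: -10.013 0.604 11.422 7.924 , tip: -0.122 0.236 0.306 , effort: 0.000 0.000 0.000 0.000
step 38 , theta: -2.877 2.103 1.615 1.795 , θ̇: -10.115 -0.268 11.522 7.165 , tip: -0.108 0.244 0.275 , effort: 0.000 0.000 0.000 0.000
step 39 , theta: -2.979 2.094 1.729 1.861 , θ̇: -10.123 -1.420 11.350 5.799 , tip: -0.092 0.252 0.243 , effort: 0.000 0.000 0.000 0.000
step 40 , theta: -3.079 2.073 1.841 1.909 , θ̇: -9.975 -2.894 10.894 3.841 , tip: -0.076 0.261 0.211 , effort: 0.000 0.000 0.000 0.000
step 41 , theta: -3.177 2.036 1.946 1.936 , θ̇: -9.608 -4.661 10.130 1.405 , tip: -0.058 0.270 0.179 , effort: 0.000 0.000 0.000 0.000
step 42 , theta: -3.271 1.979 2.042 1.937 , θ̇: -8.983 -6.633 9.029 -1.350 , tip: -0.041 0.279 0.145 , effort: 0.000 0.000 0.000 0.000
step 43 , theta: -3.356 1.903 2.125 1.909 , θ̇: -8.105 -8.685 7.584 -4.259 , tip: -0.023 0.287 0.110 , effort: 0.000 0.000 0.000 0.000
step 44 , theta: -3.432 1.806 2.193 1.851 , θ̇: -7.016 -10.661 5.859 -7.118 , tip: -0.005 0.296 0.073


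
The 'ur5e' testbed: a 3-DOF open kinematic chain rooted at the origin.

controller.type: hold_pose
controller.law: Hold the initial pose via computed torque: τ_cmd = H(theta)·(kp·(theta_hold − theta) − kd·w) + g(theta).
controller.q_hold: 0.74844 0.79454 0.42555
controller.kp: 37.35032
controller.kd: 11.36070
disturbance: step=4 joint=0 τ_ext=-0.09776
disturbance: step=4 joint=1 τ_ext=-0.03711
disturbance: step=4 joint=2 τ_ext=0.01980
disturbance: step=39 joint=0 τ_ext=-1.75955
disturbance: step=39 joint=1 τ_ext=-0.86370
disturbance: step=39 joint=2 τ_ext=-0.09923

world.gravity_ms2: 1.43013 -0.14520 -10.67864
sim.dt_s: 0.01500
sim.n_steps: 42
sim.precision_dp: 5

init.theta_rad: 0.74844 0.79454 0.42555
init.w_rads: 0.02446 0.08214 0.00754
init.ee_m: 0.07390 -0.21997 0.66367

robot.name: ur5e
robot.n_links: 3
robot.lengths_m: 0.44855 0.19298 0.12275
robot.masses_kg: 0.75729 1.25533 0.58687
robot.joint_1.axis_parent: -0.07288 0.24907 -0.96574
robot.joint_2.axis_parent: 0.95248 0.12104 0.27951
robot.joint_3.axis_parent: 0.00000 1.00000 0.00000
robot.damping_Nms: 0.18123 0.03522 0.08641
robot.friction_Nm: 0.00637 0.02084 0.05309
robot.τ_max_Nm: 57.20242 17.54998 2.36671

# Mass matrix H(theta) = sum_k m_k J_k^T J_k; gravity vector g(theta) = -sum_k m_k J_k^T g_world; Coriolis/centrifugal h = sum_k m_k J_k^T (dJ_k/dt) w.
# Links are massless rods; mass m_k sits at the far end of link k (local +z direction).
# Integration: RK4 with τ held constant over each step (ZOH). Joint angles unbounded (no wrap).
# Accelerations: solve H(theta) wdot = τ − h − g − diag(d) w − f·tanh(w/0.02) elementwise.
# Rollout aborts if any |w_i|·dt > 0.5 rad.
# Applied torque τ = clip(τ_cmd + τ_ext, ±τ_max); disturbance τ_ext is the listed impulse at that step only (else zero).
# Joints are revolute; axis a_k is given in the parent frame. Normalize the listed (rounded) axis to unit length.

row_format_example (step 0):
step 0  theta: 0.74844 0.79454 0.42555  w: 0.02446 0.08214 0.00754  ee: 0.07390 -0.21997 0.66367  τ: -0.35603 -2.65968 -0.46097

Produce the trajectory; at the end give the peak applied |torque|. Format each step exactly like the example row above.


step 1  theta: 0.74866 0.79565 0.42544  w: 0.01334 0.06492 0.00402  ee: 0.07378 -0.22018 0.66348  τ: -0.35274 -2.64890 -0.46020
step 2  theta: 0.74876 0.79652 0.42533  w: 0.00784 0.04979 0.00334  ee: 0.07367 -0.22034 0.66332  τ: -0.35043 -2.63909 -0.45965
step 3  theta: 0.74882 0.79717 0.42523  w: 0.00558 0.03667 0.00461  ee: 0.07360 -0.22046 0.66321  τ: -0.34880 -2.63016 -0.45929
step 4  theta: 0.74884 0.79765 0.42512  w: 0.00433 0.02567 0.00372  ee: 0.07354 -0.22055 0.66313  τ: -0.44540 -2.65927 -0.43897
step 5  theta: 0.74808 0.79797 0.42503  w: -0.09380 0.01566 0.00709  ee: 0.07354 -0.22059 0.66308  τ: -0.33218 -2.60965 -0.46159
step 6  theta: 0.74695 0.79815 0.42497  w: -0.05254 0.00785 0.00766  ee: 0.07357 -0.22060 0.66305  τ: -0.33687 -2.60627 -0.46007
step 7  theta: 0.74633 0.79824 0.42489  w: -0.02586 0.00264 0.00672  ee: 0.07358 -0.22060 0.66304  τ: -0.34002 -2.60358 -0.45893
step 8  theta: 0.74602 0.79826 0.42480  w: -0.01005 -0.00066 0.00522  ee: 0.07358 -0.22059 0.66304  τ: -0.34196 -2.60151 -0.45813
step 9  theta: 0.74588 0.79824 0.42470  w: -0.00221 -0.00266 0.00405  ee: 0.07358 -0.22058 0.66305  τ: -0.34294 -2.59990 -0.45763
step 10  theta: 0.74582 0.79820 0.42459  w: 0.00139 -0.00390 0.00395  ee: 0.07358 -0.22057 0.66306  τ: -0.34339 -2.59863 -0.45740
step 11  theta: 0.74580 0.79814 0.42448  w: 0.00290 -0.00465 0.00368  ee: 0.07357 -0.22056 0.66308  τ: -0.34361 -2.59760 -0.45723
step 12  theta: 0.74580 0.79808 0.42437  w: 0.00359 -0.00512 0.00379  ee: 0.07356 -0.22055 0.66310  τ: -0.34374 -2.59675 -0.45713
step 13  theta: 0.74581 0.79801 0.42426  w: 0.00383 -0.00539 0.00364  ee: 0.07356 -0.22053 0.66312  τ: -0.34382 -2.59603 -0.45702
step 14  theta: 0.74581 0.79794 0.42415  w: 0.00396 -0.00554 0.00379  ee: 0.07355 -0.22051 0.66314  τ: -0.34389 -2.59541 -0.45695
step 15  theta: 0.74582 0.79786 0.42404  w: 0.00396 -0.00559 0.00368  ee: 0.07355 -0.22050 0.66316  τ: -0.34396 -2.59486 -0.45687
step 16  theta: 0.74583 0.79779 0.42393  w: 0.00398 -0.00559 0.00383  ee: 0.07355 -0.22048 0.66318  τ: -0.34402 -2.59436 -0.45681
step 17  theta: 0.74584 0.79771 0.42383  w: 0.00395 -0.00555 0.00373  ee: 0.07354 -0.22047 0.66320  τ: -0.34409 -2.59391 -0.45672
step 18  theta: 0.74584 0.79764 0.42372  w: 0.00396 -0.00548 0.00387  ee: 0.07354 -0.22045 0.66322  τ: -0.34415 -2.59349 -0.45666
step 19  theta: 0.74585 0.79756 0.42361  w: 0.00392 -0.00539 0.00379  ee: 0.07353 -0.22044 0.66324  τ: -0.34422 -2.59309 -0.45659
step 20  theta: 0.74586 0.79749 0.42350  w: 0.00392 -0.00530 0.00391  ee: 0.07353 -0.22042 0.66326  τ: -0.34428 -2.59272 -0.45653
step 21  theta: 0.74587 0.79742 0.42339  w: 0.00389 -0.00519 0.00385  ee: 0.07352 -0.22040 0.66328  τ: -0.34435 -2.59237 -0.45645
step 22  theta: 0.74587 0.79735 0.42328  w: 0.00389 -0.00508 0.00395  ee: 0.07352 -0.22039 0.66330  τ: -0.34441 -2.59203 -0.45639
step 23  theta: 0.74588 0.79729 0.42318  w: 0.00387 -0.00497 0.00391  ee: 0.07351 -0.22038 0.66331  τ: -0.34447 -2.59170 -0.45631
step 24  theta: 0.74588 0.79722 0.42307  w: 0.00387 -0.00485 0.00399  ee: 0.07350 -0.22036 0.66333  τ: -0.34453 -2.59139 -0.45625
step 25  theta: 0.74589 0.79716 0.42296  w: 0.00385 -0.00474 0.00397  ee: 0.07350 -0.22035 0.66335  τ: -0.34459 -2.59109 -0.45618
step 26  theta: 0.74590 0.79710 0.42286  w: 0.00384 -0.00463 0.00403  ee: 0.07349 -0.22033 0.66337  τ: -0.34465 -2.59079 -0.45611
step 27  theta: 0.74590 0.79704 0.42275  w: 0.00382 -0.00452 0.00403  ee: 0.07349 -0.22032 0.66339  τ: -0.34470 -2.59051 -0.45604
step 28  theta: 0.74591 0.79698 0.42264  w: 0.00382 -0.00441 0.00408  ee: 0.07348 -0.22031 0.66340  τ: -0.34475 -2.59024 -0.45597
step 29  theta: 0.74591 0.79692 0.42254  w: 0.00380 -0.00431 0.00409  ee: 0.07348 -0.22029 0.66342  τ: -0.34481 -2.58997 -0.45590
step 30  theta: 0.74592 0.79687 0.42243  w: 0.00379 -0.00420 0.00413  ee: 0.07347 -0.22028 0.66344  τ: -0.34486 -2.58972 -0.45584
step 31  theta: 0.74592 0.79681 0.42233  w: 0.00378 -0.00410 0.00415  ee: 0.07346 -0.22027 0.66345  τ: -0.34490 -2.58947 -0.45577
step 32  theta: 0.74593 0.79676 0.42222  w: 0.00377 -0.00401 0.00418  ee: 0.07346 -0.22026 0.66347  τ: -0.34495 -2.58922 -0.45570
step 33  theta: 0.74593 0.79671 0.42212  w: 0.00376 -0.00391 0.00420  ee: 0.07345 -0.22025 0.66348  τ: -0.34500 -2.58899 -0.45563
step 34  theta: 0.74594 0.79666 0.42201  w: 0.00374 -0.00382 0.00423  ee: 0.07344 -0.22024 0.66350  τ: -0.34504 -2.58876 -0.45556
step 35  theta: 0.74594 0.79661 0.42191  w: 0.00373 -0.00373 0.00425  ee: 0.07344 -0.22022 0.66351  τ: -0.34508 -2.58854 -0.45549
step 36  theta: 0.74594 0.79657 0.42180  w: 0.00372 -0.00364 0.00428  ee: 0.07343 -0.22021 0.66353  τ: -0.34512 -2.58833 -0.45542
step 37  theta: 0.74595 0.79652 0.42170  w: 0.00371 -0.00355 0.00431  ee: 0.07342 -0.22020 0.66354  τ: -0.34516 -2.58812 -0.45535
step 38  theta: 0.74595 0.79648 0.42159  w: 0.00370 -0.00347 0.00433  ee: 0.07342 -0.22019 0.66356  τ: -0.34520 -2.58792 -0.45528
step 39  theta: 0.74595 0.79643 0.42149  w: 0.00369 -0.00339 0.00436  ee: 0.07341 -0.22018 0.66357  τ: -2.10479 -3.45143 -0.55444
step 40  theta: 0.73048 0.79626 0.41645  w: -1.97986 -0.02602 -0.61286  ee: 0.07362 -0.21970 0.66393  τ: -0.06918 -2.45450 -0.44635
step 41  theta: 0.70674 0.79566 0.41041  w: -1.21959 -0.04986 -0.21776  ee: 0.07413 -0.21893 0.66444  τ: -0.15222 -2.50098 -0.45705
step 42  theta: 0.69227 0.79485 0.40899  w: -0.73634 -0.05509 -0.01311  ee: 0.07470 -0.21841 0.66471
max |τ| (N·m): 3.45143


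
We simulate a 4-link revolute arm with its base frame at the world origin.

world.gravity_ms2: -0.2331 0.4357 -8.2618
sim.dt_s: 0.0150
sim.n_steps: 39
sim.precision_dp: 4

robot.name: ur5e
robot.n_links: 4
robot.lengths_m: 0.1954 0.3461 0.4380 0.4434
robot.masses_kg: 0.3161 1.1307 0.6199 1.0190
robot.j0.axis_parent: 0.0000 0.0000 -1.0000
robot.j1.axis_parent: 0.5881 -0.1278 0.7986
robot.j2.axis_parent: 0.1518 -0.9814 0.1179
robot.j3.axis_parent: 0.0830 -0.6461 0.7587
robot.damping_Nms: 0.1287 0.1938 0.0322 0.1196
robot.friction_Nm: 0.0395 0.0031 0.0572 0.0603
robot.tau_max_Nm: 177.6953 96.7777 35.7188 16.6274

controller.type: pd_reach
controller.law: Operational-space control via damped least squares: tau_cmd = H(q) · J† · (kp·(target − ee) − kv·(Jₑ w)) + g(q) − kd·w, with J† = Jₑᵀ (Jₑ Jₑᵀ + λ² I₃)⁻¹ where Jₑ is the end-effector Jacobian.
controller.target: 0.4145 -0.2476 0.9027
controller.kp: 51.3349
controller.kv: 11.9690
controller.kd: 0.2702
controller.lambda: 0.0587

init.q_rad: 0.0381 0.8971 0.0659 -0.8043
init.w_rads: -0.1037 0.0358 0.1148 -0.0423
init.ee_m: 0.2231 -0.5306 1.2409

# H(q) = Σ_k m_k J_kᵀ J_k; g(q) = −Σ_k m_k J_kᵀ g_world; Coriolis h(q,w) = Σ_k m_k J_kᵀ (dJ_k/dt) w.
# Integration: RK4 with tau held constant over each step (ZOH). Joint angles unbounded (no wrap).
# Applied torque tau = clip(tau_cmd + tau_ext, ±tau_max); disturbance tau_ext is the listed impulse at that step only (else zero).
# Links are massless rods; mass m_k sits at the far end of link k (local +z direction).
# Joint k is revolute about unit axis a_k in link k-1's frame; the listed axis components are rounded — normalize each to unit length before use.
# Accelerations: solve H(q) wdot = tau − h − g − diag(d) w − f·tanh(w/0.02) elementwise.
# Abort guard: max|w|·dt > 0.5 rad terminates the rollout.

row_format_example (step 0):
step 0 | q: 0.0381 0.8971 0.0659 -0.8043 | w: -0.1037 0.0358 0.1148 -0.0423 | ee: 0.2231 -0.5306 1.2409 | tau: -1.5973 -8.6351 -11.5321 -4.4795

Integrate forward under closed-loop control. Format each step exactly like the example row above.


step 1 | q: 0.0433 0.8974 0.0657 -0.8202 | w: 0.7805 -0.0041 -0.1400 -2.0440 | ee: 0.2245 -0.5301 1.2393 | tau: -0.9038 -8.4167 -9.5653 -3.0365
step 2 | q: 0.0606 0.8973 0.0610 -0.8599 | w: 1.5350 -0.0011 -0.5134 -3.2190 | ee: 0.2280 -0.5273 1.2357 | tau: -0.4963 -8.4472 -8.2004 -2.0020
step 3 | q: 0.0883 0.8972 0.0501 -0.9130 | w: 2.1671 -0.0230 -0.9473 -3.8353 | ee: 0.2328 -0.5227 1.2307 | tau: -0.3271 -8.5569 -7.2323 -1.2287
step 4 | q: 0.1246 0.8962 0.0327 -0.9726 | w: 2.6795 -0.1097 -1.3903 -4.0851 | ee: 0.2385 -0.5168 1.2245 | tau: -0.3375 -8.6508 -6.5056 -0.6173
step 5 | q: 0.1677 0.8934 0.0088 -1.0339 | w: 3.0888 -0.2774 -1.8180 -4.0804 | ee: 0.2447 -0.5100 1.2172 | tau: -0.4711 -8.6945 -5.9078 -0.1116
step 6 | q: 0.2163 0.8873 -0.0213 -1.0938 | w: 3.4173 -0.5349 -2.2196 -3.8836 | ee: 0.2514 -0.5026 1.2091 | tau: -0.6803 -8.6994 -5.3689 0.3172
step 7 | q: 0.2694 0.8766 -0.0572 -1.1496 | w: 3.6867 -0.8927 -2.5890 -3.5274 | ee: 0.2583 -0.4948 1.2002 | tau: -0.9338 -8.7104 -4.8562 0.6822
step 8 | q: 0.3261 0.8597 -0.0983 -1.1990 | w: 3.9143 -1.3702 -2.9180 -3.0269 | ee: 0.2653 -0.4871 1.1908 | tau: -1.2231 -8.8006 -4.3689 0.9881
step 9 | q: 0.3860 0.8345 -0.1439 -1.2400 | w: 4.1048 -2.0026 -3.1874 -2.3914 | ee: 0.2724 -0.4796 1.1811 | tau: -1.5734 -9.0666 -3.9335 1.2381
step 10 | q: 0.4482 0.7982 -0.1927 -1.2707 | w: 4.2349 -2.8468 -3.3530 -1.6467 | ee: 0.2795 -0.4729 1.1712 | tau: -2.0654 -9.5914 -3.5883 1.4415
step 11 | q: 0.5112 0.7472 -0.2425 -1.2903 | w: 4.2173 -3.9755 -3.3182 -0.8945 | ee: 0.2865 -0.4672 1.1615 | tau: -2.8397 -10.2367 -3.2999 1.6312
step 12 | q: 0.5716 0.6769 -0.2892 -1.3004 | w: 3.8575 -5.4090 -2.9188 -0.4247 | ee: 0.2935 -0.4632 1.1523 | tau: -3.8962 -10.0913 -2.7092 1.8877
step 13 | q: 0.6224 0.5843 -0.3263 -1.3086 | w: 2.9463 -6.9140 -2.0497 -0.6922 | ee: 0.3003 -0.4606 1.1437 | tau: -4.5801 -7.8862 -1.2160 2.2955
step 14 | q: 0.6565 0.4724 -0.3487 -1.3264 | w: 1.6571 -7.9531 -0.9979 -1.6938 | ee: 0.3068 -0.4587 1.1358 | tau: -4.2937 -4.7245 0.7598 2.7363
step 15 | q: 0.6723 0.3502 -0.3575 -1.3596 | w: 0.5163 -8.2945 -0.2532 -2.7038 | ee: 0.3128 -0.4561 1.1282 | tau: -3.5351 -2.4383 2.2393 2.9396
step 16 | q: 0.6737 0.2265 -0.3583 -1.4051 | w: -0.2616 -8.1835 0.0789 -3.2816 | ee: 0.3185 -0.4521 1.1209 | tau: -2.7365 -1.0733 3.0551 2.8333
step 17 | q: 0.6658 0.1060 -0.3564 -1.4561 | w: -0.7568 -7.8813 0.1432 -3.4778 | ee: 0.3241 -0.4465 1.1140 | tau: -1.9598 -0.1845 3.4231 2.5178
step 18 | q: 0.6517 -0.0094 -0.3546 -1.5086 | w: -1.1012 -7.5140 0.0775 -3.4836 | ee: 0.3299 -0.4394 1.1074 | tau: -1.1738 0.4882 3.5182 2.1101
step 19 | q: 0.6332 -0.1192 -0.3544 -1.5602 | w: -1.3437 -7.1386 -0.0566 -3.3674 | ee: 0.3360 -0.4311 1.1011 | tau: -0.4016 1.0338 3.4424 1.6711
step 20 | q: 0.6117 -0.2235 -0.3564 -1.6095 | w: -1.5153 -6.7803 -0.2217 -3.1766 | ee: 0.3423 -0.4218 1.0949 | tau: 0.3278 1.4859 3.2568 1.2406
step 21 | q: 0.5880 -0.3227 -0.3611 -1.6555 | w: -1.6336 -6.4492 -0.3979 -2.9363 | ee: 0.3490 -0.4119 1.0889 | tau: 0.9896 1.8570 3.0228 0.8410
step 22 | q: 0.5629 -0.4171 -0.3684 -1.6976 | w: -1.7147 -6.1481 -0.5716 -2.6706 | ee: 0.3559 -0.4016 1.0830 | tau: 1.5676 2.1554 2.7700 0.4855
step 23 | q: 0.5367 -0.5072 -0.3782 -1.7357 | w: -1.7690 -5.8763 -0.7356 -2.3941 | ee: 0.3629 -0.3913 1.0771 | tau: 2.0531 2.3870 2.5175 0.1793
step 24 | q: 0.5099 -0.5935 -0.3904 -1.7696 | w: -1.8040 -5.6315 -0.8861 -2.1152 | ee: 0.3700 -0.3810 1.0712 | tau: 2.4432 2.5579 2.2777 -0.0774
step 25 | q: 0.4826 -0.6762 -0.4047 -1.7993 | w: -1.8248 -5.4107 -1.0213 -1.8387 | ee: 0.3770 -0.3711 1.0653 | tau: 2.7389 2.6747 2.0586 -0.2875
step 26 | q: 0.4551 -0.7559 -0.4210 -1.8249 | w: -1.8354 -5.2108 -1.1408 -1.5672 | ee: 0.3838 -0.3615 1.0594 | tau: 2.9436 2.7446 1.8657 -0.4553
step 27 | q: 0.4276 -0.8326 -0.4389 -1.8465 | w: -1.8386 -5.0283 -1.2448 -1.3020 | ee: 0.3903 -0.3524 1.0535 | tau: 3.0617 2.7753 1.7022 -0.5858
step 28 | q: 0.4000 -0.9068 -0.4583 -1.8641 | w: -1.8364 -4.8600 -1.3335 -1.0436 | ee: 0.3965 -0.3439 1.0477 | tau: 3.0982 2.7747 1.5708 -0.6839
step 29 | q: 0.3724 -0.9785 -0.4789 -1.8779 | w: -1.8300 -4.7021 -1.4074 -0.7922 | ee: 0.4022 -0.3360 1.0420 | tau: 3.0574 2.7511 1.4731 -0.7544
step 30 | q: 0.3450 -1.0479 -0.5005 -1.8880 | w: -1.8203 -4.5506 -1.4668 -0.5485 | ee: 0.4074 -0.3287 1.0364 | tau: 2.9430 2.7127 1.4106 -0.8015
step 31 | q: 0.3178 -1.1150 -0.5228 -1.8945 | w: -1.8075 -4.4005 -1.5117 -0.3134 | ee: 0.4121 -0.3221 1.0310 | tau: 2.7578 2.6679 1.3844 -0.8287
step 32 | q: 0.2908 -1.1799 -0.5458 -1.8975 | w: -1.7912 -4.2464 -1.5419 -0.0892 | ee: 0.4162 -0.3160 1.0259 | tau: 2.5038 2.6246 1.3952 -0.8390
step 33 | q: 0.2640 -1.2424 -0.5691 -1.8974 | w: -1.7759 -4.0814 -1.5612 0.1036 | ee: 0.4197 -0.3106 1.0210 | tau: 2.1799 2.5939 1.4474 -0.8161
step 34 | q: 0.2374 -1.3023 -0.5926 -1.8945 | w: -1.7548 -3.8967 -1.5649 0.2741 | ee: 0.4225 -0.3057 1.0164 | tau: 1.7906 2.5789 1.5383 -0.7743
step 35 | q: 0.2113 -1.3592 -0.6160 -1.8893 | w: -1.7227 -3.6835 -1.5487 0.4243 | ee: 0.4247 -0.3013 1.0121 | tau: 1.3448 2.5796 1.6624 -0.7250
step 36 | q: 0.1857 -1.4127 -0.6390 -1.8820 | w: -1.6781 -3.4337 -1.5122 0.5426 | ee: 0.4262 -0.2974 1.0082 | tau: 0.8558 2.5943 1.8140 -0.6672
step 37 | q: 0.1609 -1.4621 -0.6614 -1.8732 | w: -1.6204 -3.1411 -1.4554 0.6176 | ee: 0.4272 -0.2939 1.0047 | tau: 0.3459 2.6155 1.9834 -0.6004
step 38 | q: 0.1371 -1.5068 -0.6827 -1.8637 | w: -1.5498 -2.8040 -1.3803 0.6407 | ee: 0.4276 -0.2908 1.0015 | tau: -0.1526 2.6308 2.1577 -0.5252
step 39 | q: 0.1143 -1.5461 -0.7028 -1.8542 | w: -1.4694 -2.4274 -1.2909 0.6081 | ee: 0.4276 -0.2881 0.9987


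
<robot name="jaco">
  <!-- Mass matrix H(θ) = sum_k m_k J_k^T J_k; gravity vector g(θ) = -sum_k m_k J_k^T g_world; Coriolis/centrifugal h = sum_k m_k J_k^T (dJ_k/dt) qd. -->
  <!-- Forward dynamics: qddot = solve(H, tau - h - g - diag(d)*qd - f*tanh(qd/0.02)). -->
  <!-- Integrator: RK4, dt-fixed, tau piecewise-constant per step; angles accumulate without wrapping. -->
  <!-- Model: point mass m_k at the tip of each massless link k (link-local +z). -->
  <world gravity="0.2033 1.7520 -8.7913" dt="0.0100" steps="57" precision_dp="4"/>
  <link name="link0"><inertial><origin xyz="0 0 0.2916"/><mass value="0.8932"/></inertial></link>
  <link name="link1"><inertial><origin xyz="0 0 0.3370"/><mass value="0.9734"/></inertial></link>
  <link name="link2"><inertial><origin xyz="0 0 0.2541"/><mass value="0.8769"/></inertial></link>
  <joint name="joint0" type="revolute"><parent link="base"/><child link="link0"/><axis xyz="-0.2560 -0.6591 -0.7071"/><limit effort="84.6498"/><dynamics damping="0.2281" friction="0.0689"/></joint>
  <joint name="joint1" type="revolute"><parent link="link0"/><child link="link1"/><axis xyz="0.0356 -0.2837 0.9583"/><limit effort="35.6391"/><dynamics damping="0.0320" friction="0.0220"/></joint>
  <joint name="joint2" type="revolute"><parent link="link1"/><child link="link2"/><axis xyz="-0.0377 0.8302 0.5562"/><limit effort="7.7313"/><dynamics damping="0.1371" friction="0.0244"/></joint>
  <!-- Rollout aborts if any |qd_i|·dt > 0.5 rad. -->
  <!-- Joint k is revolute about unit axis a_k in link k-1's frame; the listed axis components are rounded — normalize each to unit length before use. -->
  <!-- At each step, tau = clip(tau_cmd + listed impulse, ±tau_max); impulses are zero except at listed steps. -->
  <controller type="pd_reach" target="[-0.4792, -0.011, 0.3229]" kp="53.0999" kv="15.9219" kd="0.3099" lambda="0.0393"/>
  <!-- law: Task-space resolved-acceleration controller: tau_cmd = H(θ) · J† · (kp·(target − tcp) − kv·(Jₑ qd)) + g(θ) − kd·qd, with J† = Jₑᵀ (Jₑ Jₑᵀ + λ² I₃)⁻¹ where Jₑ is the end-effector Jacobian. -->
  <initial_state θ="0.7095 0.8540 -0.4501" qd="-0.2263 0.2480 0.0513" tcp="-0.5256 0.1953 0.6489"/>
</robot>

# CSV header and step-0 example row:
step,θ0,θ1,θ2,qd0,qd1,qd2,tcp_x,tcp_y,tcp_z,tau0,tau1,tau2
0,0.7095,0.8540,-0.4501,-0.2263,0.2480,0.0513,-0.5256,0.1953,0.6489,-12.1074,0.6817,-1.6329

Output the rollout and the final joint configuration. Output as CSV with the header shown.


step,θ0,θ1,θ2,qd0,qd1,qd2,tcp_x,tcp_y,tcp_z,tau0,tau1,tau2
1,0.7061,0.8522,-0.4576,-0.4491,-0.5708,-1.5232,-0.5253,0.1933,0.6490,-11.9083,0.6609,-0.7345
2,0.7009,0.8448,-0.4773,-0.5993,-0.9009,-2.3942,-0.5252,0.1907,0.6481,-11.5192,0.5562,-0.2009
3,0.6943,0.8353,-0.5038,-0.7094,-0.9873,-2.8946,-0.5253,0.1874,0.6467,-11.0137,0.4289,0.1317
4,0.6868,0.8256,-0.5342,-0.7939,-0.9568,-3.1928,-0.5254,0.1836,0.6448,-10.4364,0.3056,0.3488
5,0.6785,0.8165,-0.5670,-0.8594,-0.8716,-3.3744,-0.5254,0.1794,0.6426,-9.8205,0.1956,0.4964
6,0.6697,0.8083,-0.6013,-0.9090,-0.7614,-3.4831,-0.5254,0.1748,0.6403,-9.1925,0.1005,0.6003
7,0.6604,0.8013,-0.6364,-0.9444,-0.6405,-3.5426,-0.5253,0.1699,0.6377,-8.5745,0.0190,0.6758
8,0.6509,0.7955,-0.6719,-0.9670,-0.5164,-3.5668,-0.5251,0.1648,0.6351,-7.9843,-0.0511,0.7327
9,0.6412,0.7910,-0.7076,-0.9779,-0.3932,-3.5644,-0.5248,0.1596,0.6323,-7.4354,-0.1117,0.7772
10,0.6314,0.7877,-0.7431,-0.9783,-0.2735,-3.5419,-0.5244,0.1543,0.6293,-6.9367,-0.1645,0.8137
11,0.6216,0.7856,-0.7783,-0.9694,-0.1588,-3.5038,-0.5239,0.1489,0.6263,-6.4932,-0.2105,0.8453
12,0.6120,0.7845,-0.8130,-0.9525,-0.0502,-3.4540,-0.5233,0.1435,0.6231,-6.1069,-0.2506,0.8738
13,0.6026,0.7845,-0.8473,-0.9296,0.0467,-3.3991,-0.5227,0.1382,0.6199,-5.7778,-0.2805,0.9019
14,0.5935,0.7854,-0.8810,-0.9016,0.1340,-3.3391,-0.5220,0.1329,0.6165,-5.5023,-0.3020,0.9295
15,0.5846,0.7872,-0.9140,-0.8687,0.2169,-3.2722,-0.5213,0.1277,0.6130,-5.2757,-0.3209,0.9560
16,0.5761,0.7898,-0.9464,-0.8320,0.2946,-3.2007,-0.5206,0.1226,0.6095,-5.0938,-0.3370,0.9821
17,0.5680,0.7931,-0.9780,-0.7925,0.3668,-3.1265,-0.5198,0.1176,0.6059,-4.9521,-0.3502,1.0082
18,0.5603,0.7971,-1.0088,-0.7510,0.4334,-3.0509,-0.5191,0.1128,0.6022,-4.8460,-0.3606,1.0342
19,0.5530,0.8017,-1.0390,-0.7081,0.4944,-2.9749,-0.5183,0.1081,0.5984,-4.7707,-0.3683,1.0603
20,0.5461,0.8070,-1.0683,-0.6646,0.5501,-2.8991,-0.5176,0.1036,0.5945,-4.7219,-0.3734,1.0863
21,0.5397,0.8127,-1.0969,-0.6208,0.6007,-2.8240,-0.5168,0.0992,0.5907,-4.6956,-0.3761,1.1120
22,0.5337,0.8190,-1.1248,-0.5773,0.6466,-2.7500,-0.5161,0.0949,0.5867,-4.6882,-0.3764,1.1373
23,0.5282,0.8257,-1.1519,-0.5342,0.6880,-2.6772,-0.5154,0.0909,0.5828,-4.6963,-0.3747,1.1620
24,0.5230,0.8327,-1.1783,-0.4920,0.7253,-2.6059,-0.5148,0.0869,0.5788,-4.7172,-0.3710,1.1859
25,0.5183,0.8402,-1.2040,-0.4507,0.7587,-2.5361,-0.5142,0.0832,0.5747,-4.7484,-0.3656,1.2090
26,0.5140,0.8479,-1.2290,-0.4106,0.7886,-2.4680,-0.5136,0.0796,0.5707,-4.7879,-0.3586,1.2312
27,0.5101,0.8559,-1.2534,-0.3718,0.8151,-2.4015,-0.5130,0.0761,0.5666,-4.8337,-0.3503,1.2522
28,0.5066,0.8642,-1.2771,-0.3344,0.8386,-2.3368,-0.5124,0.0728,0.5625,-4.8844,-0.3406,1.2722
29,0.5034,0.8727,-1.3001,-0.2985,0.8593,-2.2736,-0.5119,0.0696,0.5585,-4.9386,-0.3299,1.2910
30,0.5006,0.8814,-1.3225,-0.2640,0.8773,-2.2122,-0.5114,0.0665,0.5544,-4.9954,-0.3183,1.3086
31,0.4981,0.8902,-1.3444,-0.2311,0.8929,-2.1524,-0.5110,0.0636,0.5503,-5.0538,-0.3058,1.3250
32,0.4960,0.8992,-1.3656,-0.1997,0.9063,-2.0942,-0.5106,0.0608,0.5463,-5.1130,-0.2926,1.3403
33,0.4941,0.9083,-1.3862,-0.1699,0.9176,-2.0376,-0.5102,0.0582,0.5423,-5.1724,-0.2788,1.3543
34,0.4926,0.9176,-1.4063,-0.1415,0.9271,-1.9825,-0.5098,0.0556,0.5383,-5.2316,-0.2645,1.3673
35,0.4913,0.9269,-1.4259,-0.1147,0.9347,-1.9290,-0.5094,0.0532,0.5343,-5.2902,-0.2497,1.3791
36,0.4903,0.9363,-1.4449,-0.0893,0.9407,-1.8770,-0.5091,0.0509,0.5304,-5.3479,-0.2346,1.3899
37,0.4895,0.9457,-1.4634,-0.0653,0.9452,-1.8264,-0.5088,0.0486,0.5264,-5.4044,-0.2192,1.3996
38,0.4890,0.9552,-1.4814,-0.0427,0.9483,-1.7773,-0.5085,0.0465,0.5226,-5.4594,-0.2036,1.4084
39,0.4886,0.9647,-1.4990,-0.0216,0.9499,-1.7298,-0.5082,0.0445,0.5188,-5.5120,-0.1878,1.4164
40,0.4885,0.9742,-1.5161,-0.0025,0.9498,-1.6848,-0.5080,0.0426,0.5150,-5.5585,-0.1717,1.4237
41,0.4886,0.9836,-1.5327,0.0143,0.9475,-1.6430,-0.5077,0.0407,0.5112,-5.5953,-0.1554,1.4307
42,0.4888,0.9931,-1.5489,0.0294,0.9438,-1.6029,-0.5075,0.0389,0.5075,-5.6263,-0.1390,1.4368
43,0.4892,1.0025,-1.5647,0.0436,0.9394,-1.5633,-0.5072,0.0373,0.5039,-5.6560,-0.1229,1.4418
44,0.4897,1.0119,-1.5802,0.0571,0.9346,-1.5240,-0.5070,0.0356,0.5003,-5.6857,-0.1070,1.4458
45,0.4903,1.0212,-1.5952,0.0698,0.9293,-1.4853,-0.5068,0.0341,0.4968,-5.7156,-0.0914,1.4489
46,0.4911,1.0305,-1.6099,0.0818,0.9236,-1.4472,-0.5065,0.0326,0.4933,-5.7455,-0.0759,1.4512
47,0.4919,1.0397,-1.6242,0.0931,0.9174,-1.4098,-0.5063,0.0312,0.4899,-5.7753,-0.0607,1.4529
48,0.4929,1.0488,-1.6381,0.1037,0.9108,-1.3733,-0.5061,0.0299,0.4865,-5.8049,-0.0456,1.4541
49,0.4940,1.0579,-1.6516,0.1136,0.9038,-1.3377,-0.5059,0.0286,0.4832,-5.8340,-0.0307,1.4549
50,0.4952,1.0669,-1.6648,0.1228,0.8963,-1.3031,-0.5057,0.0273,0.4800,-5.8627,-0.0160,1.4553
51,0.4965,1.0758,-1.6777,0.1313,0.8885,-1.2694,-0.5055,0.0261,0.4768,-5.8907,-0.0014,1.4554
52,0.4978,1.0847,-1.6902,0.1392,0.8804,-1.2366,-0.5053,0.0250,0.4737,-5.9180,0.0130,1.4551
53,0.4992,1.0934,-1.7024,0.1464,0.8719,-1.2047,-0.5052,0.0239,0.4706,-5.9446,0.0273,1.4546
54,0.5007,1.1021,-1.7143,0.1530,0.8631,-1.1738,-0.5050,0.0229,0.4676,-5.9705,0.0414,1.4538
55,0.5023,1.1107,-1.7259,0.1590,0.8540,-1.1438,-0.5048,0.0219,0.4646,-5.9955,0.0553,1.4528
56,0.5039,1.1192,-1.7372,0.1644,0.8446,-1.1146,-0.5046,0.0209,0.4617,-6.0198,0.0691,1.4516
57,0.5056,1.1276,-1.7482,0.1693,0.8351,-1.0863,-0.5045,0.0200,0.4589,,,
# final θ (rad): 0.5056 1.1276 -1.7482


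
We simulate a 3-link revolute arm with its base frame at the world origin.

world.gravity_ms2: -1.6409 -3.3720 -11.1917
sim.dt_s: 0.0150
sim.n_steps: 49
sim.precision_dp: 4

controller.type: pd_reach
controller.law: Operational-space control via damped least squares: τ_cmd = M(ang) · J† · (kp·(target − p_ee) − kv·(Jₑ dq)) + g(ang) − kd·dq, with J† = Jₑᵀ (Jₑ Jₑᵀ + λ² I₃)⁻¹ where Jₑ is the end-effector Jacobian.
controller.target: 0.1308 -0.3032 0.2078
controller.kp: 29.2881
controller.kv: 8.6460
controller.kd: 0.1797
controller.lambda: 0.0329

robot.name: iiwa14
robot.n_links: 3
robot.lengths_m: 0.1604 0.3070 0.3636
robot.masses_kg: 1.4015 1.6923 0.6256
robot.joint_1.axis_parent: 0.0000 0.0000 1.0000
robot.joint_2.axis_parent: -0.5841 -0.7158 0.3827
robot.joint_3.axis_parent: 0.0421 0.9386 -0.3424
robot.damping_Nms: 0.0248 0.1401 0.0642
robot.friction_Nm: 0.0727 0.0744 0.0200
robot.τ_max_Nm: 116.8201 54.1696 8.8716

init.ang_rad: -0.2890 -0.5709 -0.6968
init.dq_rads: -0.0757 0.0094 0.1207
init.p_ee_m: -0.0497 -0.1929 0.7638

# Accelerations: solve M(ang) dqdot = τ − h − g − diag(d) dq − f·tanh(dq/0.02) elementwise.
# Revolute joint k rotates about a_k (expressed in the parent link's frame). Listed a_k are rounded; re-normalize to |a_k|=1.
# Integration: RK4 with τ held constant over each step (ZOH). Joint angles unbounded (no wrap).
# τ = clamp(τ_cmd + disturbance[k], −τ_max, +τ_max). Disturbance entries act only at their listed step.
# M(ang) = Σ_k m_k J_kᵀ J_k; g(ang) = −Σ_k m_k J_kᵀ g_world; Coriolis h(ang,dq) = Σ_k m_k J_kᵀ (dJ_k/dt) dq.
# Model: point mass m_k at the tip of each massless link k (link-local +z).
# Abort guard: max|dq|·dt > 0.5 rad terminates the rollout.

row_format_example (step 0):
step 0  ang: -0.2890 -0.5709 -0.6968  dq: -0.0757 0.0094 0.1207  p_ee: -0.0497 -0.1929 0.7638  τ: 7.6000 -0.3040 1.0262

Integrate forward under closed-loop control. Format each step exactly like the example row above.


step 1  ang: -0.2726 -0.5741 -0.7075  dq: 2.2318 -0.4268 -1.5299  p_ee: -0.0490 -0.1936 0.7625  τ: 6.5842 0.6320 1.2489
step 2  ang: -0.2260 -0.5830 -0.7395  dq: 3.9559 -0.7586 -2.7142  p_ee: -0.0473 -0.1954 0.7586  τ: 5.7917 1.7045 1.3610
step 3  ang: -0.1572 -0.5962 -0.7865  dq: 5.1794 -1.0030 -3.5469  p_ee: -0.0445 -0.1985 0.7524  τ: 5.1620 2.8320 1.4175
step 4  ang: -0.0732 -0.6124 -0.8440  dq: 5.9939 -1.1717 -4.1163  p_ee: -0.0405 -0.2030 0.7441  τ: 4.6442 3.9184 1.4541
step 5  ang: 0.0206 -0.6308 -0.9086  dq: 6.4929 -1.2736 -4.4915  p_ee: -0.0352 -0.2085 0.7341  τ: 4.1967 4.8875 1.4926
step 6  ang: 0.1201 -0.6502 -0.9777  dq: 6.7591 -1.3149 -4.7230  p_ee: -0.0286 -0.2148 0.7224  τ: 3.7882 5.6935 1.5440
step 7  ang: 0.2223 -0.6698 -1.0494  dq: 6.8594 -1.3007 -4.8466  p_ee: -0.0208 -0.2216 0.7093  τ: 3.3968 6.3180 1.6121
step 8  ang: 0.3251 -0.6888 -1.1224  dq: 6.8439 -1.2359 -4.8876  p_ee: -0.0118 -0.2284 0.6950  τ: 3.0075 6.7605 1.6964
step 9  ang: 0.4270 -0.7066 -1.1955  dq: 6.7478 -1.1260 -4.8643  p_ee: -0.0018 -0.2349 0.6797  τ: 2.6078 7.0261 1.7942
step 10  ang: 0.5270 -0.7224 -1.2678  dq: 6.5933 -0.9772 -4.7900  p_ee: 0.0090 -0.2409 0.6637  τ: 2.1804 7.1094 1.9021
step 11  ang: 0.6243 -0.7357 -1.3388  dq: 6.3912 -0.7986 -4.6745  p_ee: 0.0204 -0.2461 0.6472  τ: 1.6929 6.9732 2.0164
step 12  ang: 0.7182 -0.7463 -1.4077  dq: 6.1399 -0.6046 -4.5251  p_ee: 0.0321 -0.2507 0.6302  τ: 1.0939 6.5284 2.1331
step 13  ang: 0.8079 -0.7540 -1.4743  dq: 5.8239 -0.4202 -4.3480  p_ee: 0.0441 -0.2544 0.6131  τ: 0.3526 5.6792 2.2480
step 14  ang: 0.8921 -0.7593 -1.5380  dq: 5.4191 -0.2817 -4.1505  p_ee: 0.0560 -0.2573 0.5960  τ: -0.4291 4.5202 2.3568
step 15  ang: 0.9696 -0.7631 -1.5986  dq: 4.9191 -0.2182 -3.9433  p_ee: 0.0677 -0.2594 0.5790  τ: -1.0074 3.4447 2.4550
step 16  ang: 1.0391 -0.7665 -1.6562  dq: 4.3612 -0.2223 -3.7369  p_ee: 0.0789 -0.2609 0.5623  τ: -1.2410 2.7854 2.5393
step 17  ang: 1.1003 -0.7701 -1.7107  dq: 3.8048 -0.2559 -3.5367  p_ee: 0.0894 -0.2616 0.5461  τ: -1.1972 2.5417 2.6079
step 18  ang: 1.1535 -0.7742 -1.7623  dq: 3.2937 -0.2821 -3.3441  p_ee: 0.0989 -0.2617 0.5303  τ: -1.0074 2.5515 2.6612
step 19  ang: 1.1995 -0.7784 -1.8111  dq: 2.8459 -0.2812 -3.1591  p_ee: 0.1075 -0.2614 0.5151  τ: -0.7661 2.6734 2.7011
step 20  ang: 1.2393 -0.7824 -1.8571  dq: 2.4625 -0.2469 -2.9813  p_ee: 0.1151 -0.2608 0.5005  τ: -0.5232 2.8242 2.7296
step 21  ang: 1.2737 -0.7856 -1.9006  dq: 2.1366 -0.1808 -2.8107  p_ee: 0.1218 -0.2600 0.4866  τ: -0.3009 2.9630 2.7488
step 22  ang: 1.3037 -0.7876 -1.9415  dq: 1.8593 -0.0876 -2.6474  p_ee: 0.1275 -0.2591 0.4732  τ: -0.1071 3.0721 2.7602
step 23  ang: 1.3298 -0.7881 -1.9800  dq: 1.6212 0.0242 -2.4916  p_ee: 0.1324 -0.2582 0.4604  τ: 0.0566 3.1484 2.7651
step 24  ang: 1.3525 -0.7869 -2.0163  dq: 1.4140 0.1402 -2.3451  p_ee: 0.1366 -0.2573 0.4482  τ: 0.1916 3.2024 2.7643
step 25  ang: 1.3724 -0.7838 -2.0504  dq: 1.2322 0.2684 -2.2045  p_ee: 0.1402 -0.2564 0.4366  τ: 0.3033 3.2242 2.7578
step 26  ang: 1.3896 -0.7788 -2.0825  dq: 1.0711 0.4048 -2.0697  p_ee: 0.1433 -0.2556 0.4255  τ: 0.3950 3.2166 2.7460
step 27  ang: 1.4046 -0.7717 -2.1125  dq: 0.9265 0.5459 -1.9403  p_ee: 0.1459 -0.2549 0.4149  τ: 0.4698 3.1835 2.7291
step 28  ang: 1.4175 -0.7624 -2.1407  dq: 0.7957 0.6889 -1.8163  p_ee: 0.1481 -0.2543 0.4048  τ: 0.5306 3.1283 2.7071
step 29  ang: 1.4285 -0.7510 -2.1671  dq: 0.6761 0.8317 -1.6974  p_ee: 0.1499 -0.2538 0.3951  τ: 0.5803 3.0541 2.6803
step 30  ang: 1.4379 -0.7375 -2.1917  dq: 0.5660 0.9725 -1.5835  p_ee: 0.1514 -0.2534 0.3859  τ: 0.6208 2.9636 2.6486
step 31  ang: 1.4456 -0.7219 -2.2146  dq: 0.4641 1.1100 -1.4745  p_ee: 0.1526 -0.2531 0.3772  τ: 0.6543 2.8589 2.6121
step 32  ang: 1.4518 -0.7042 -2.2360  dq: 0.3694 1.2433 -1.3702  p_ee: 0.1536 -0.2529 0.3689  τ: 0.6820 2.7419 2.5710
step 33  ang: 1.4567 -0.6846 -2.2558  dq: 0.2812 1.3717 -1.2706  p_ee: 0.1544 -0.2528 0.3610  τ: 0.7053 2.6139 2.5252
step 34  ang: 1.4603 -0.6631 -2.2741  dq: 0.1987 1.4949 -1.1756  p_ee: 0.1549 -0.2527 0.3535  τ: 0.7249 2.4759 2.4750
step 35  ang: 1.4627 -0.6398 -2.2911  dq: 0.1216 1.6125 -1.0850  p_ee: 0.1554 -0.2528 0.3464  τ: 0.7416 2.3287 2.4203
step 36  ang: 1.4640 -0.6148 -2.3067  dq: 0.0495 1.7244 -0.9988  p_ee: 0.1556 -0.2530 0.3396  τ: 0.7557 2.1729 2.3613
step 37  ang: 1.4642 -0.5882 -2.3211  dq: -0.0122 1.8306 -0.9158  p_ee: 0.1558 -0.2532 0.3332  τ: 0.7620 2.0093 2.2980
step 38  ang: 1.4637 -0.5600 -2.3342  dq: -0.0529 1.9311 -0.8332  p_ee: 0.1558 -0.2535 0.3272  τ: 0.7504 1.8381 2.2304
step 39  ang: 1.4626 -0.5303 -2.3462  dq: -0.0894 2.0261 -0.7544  p_ee: 0.1559 -0.2538 0.3215  τ: 0.7374 1.6572 2.1595
step 40  ang: 1.4610 -0.4993 -2.3569  dq: -0.1229 2.1153 -0.6793  p_ee: 0.1559 -0.2542 0.3162  τ: 0.7242 1.4669 2.0856
step 41  ang: 1.4590 -0.4670 -2.3666  dq: -0.1534 2.1988 -0.6080  p_ee: 0.1559 -0.2546 0.3112  τ: 0.7109 1.2679 2.0087
step 42  ang: 1.4564 -0.4334 -2.3752  dq: -0.1807 2.2766 -0.5401  p_ee: 0.1558 -0.2550 0.3065  τ: 0.6973 1.0604 1.9290
step 43  ang: 1.4535 -0.3987 -2.3829  dq: -0.2047 2.3485 -0.4755  p_ee: 0.1557 -0.2555 0.3021  τ: 0.6831 0.8449 1.8468
step 44  ang: 1.4503 -0.3630 -2.3896  dq: -0.2251 2.4146 -0.4138  p_ee: 0.1556 -0.2560 0.2980  τ: 0.6682 0.6220 1.7621
step 45  ang: 1.4468 -0.3264 -2.3954  dq: -0.2419 2.4749 -0.3549  p_ee: 0.1555 -0.2566 0.2941  τ: 0.6525 0.3919 1.6752
step 46  ang: 1.4430 -0.2889 -2.4003  dq: -0.2549 2.5292 -0.2985  p_ee: 0.1554 -0.2573 0.2905  τ: 0.6357 0.1552 1.5864
step 47  ang: 1.4391 -0.2506 -2.4044  dq: -0.2642 2.5775 -0.2443  p_ee: 0.1553 -0.2580 0.2871  τ: 0.6178 -0.0877 1.4960
step 48  ang: 1.4351 -0.2117 -2.4077  dq: -0.2697 2.6198 -0.1923  p_ee: 0.1551 -0.2588 0.2839  τ: 0.5989 -0.3361 1.4042
step 49  ang: 1.4310 -0.1721 -2.4103  dq: -0.2718 2.6558 -0.1424  p_ee: 0.1550 -0.2596 0.2810


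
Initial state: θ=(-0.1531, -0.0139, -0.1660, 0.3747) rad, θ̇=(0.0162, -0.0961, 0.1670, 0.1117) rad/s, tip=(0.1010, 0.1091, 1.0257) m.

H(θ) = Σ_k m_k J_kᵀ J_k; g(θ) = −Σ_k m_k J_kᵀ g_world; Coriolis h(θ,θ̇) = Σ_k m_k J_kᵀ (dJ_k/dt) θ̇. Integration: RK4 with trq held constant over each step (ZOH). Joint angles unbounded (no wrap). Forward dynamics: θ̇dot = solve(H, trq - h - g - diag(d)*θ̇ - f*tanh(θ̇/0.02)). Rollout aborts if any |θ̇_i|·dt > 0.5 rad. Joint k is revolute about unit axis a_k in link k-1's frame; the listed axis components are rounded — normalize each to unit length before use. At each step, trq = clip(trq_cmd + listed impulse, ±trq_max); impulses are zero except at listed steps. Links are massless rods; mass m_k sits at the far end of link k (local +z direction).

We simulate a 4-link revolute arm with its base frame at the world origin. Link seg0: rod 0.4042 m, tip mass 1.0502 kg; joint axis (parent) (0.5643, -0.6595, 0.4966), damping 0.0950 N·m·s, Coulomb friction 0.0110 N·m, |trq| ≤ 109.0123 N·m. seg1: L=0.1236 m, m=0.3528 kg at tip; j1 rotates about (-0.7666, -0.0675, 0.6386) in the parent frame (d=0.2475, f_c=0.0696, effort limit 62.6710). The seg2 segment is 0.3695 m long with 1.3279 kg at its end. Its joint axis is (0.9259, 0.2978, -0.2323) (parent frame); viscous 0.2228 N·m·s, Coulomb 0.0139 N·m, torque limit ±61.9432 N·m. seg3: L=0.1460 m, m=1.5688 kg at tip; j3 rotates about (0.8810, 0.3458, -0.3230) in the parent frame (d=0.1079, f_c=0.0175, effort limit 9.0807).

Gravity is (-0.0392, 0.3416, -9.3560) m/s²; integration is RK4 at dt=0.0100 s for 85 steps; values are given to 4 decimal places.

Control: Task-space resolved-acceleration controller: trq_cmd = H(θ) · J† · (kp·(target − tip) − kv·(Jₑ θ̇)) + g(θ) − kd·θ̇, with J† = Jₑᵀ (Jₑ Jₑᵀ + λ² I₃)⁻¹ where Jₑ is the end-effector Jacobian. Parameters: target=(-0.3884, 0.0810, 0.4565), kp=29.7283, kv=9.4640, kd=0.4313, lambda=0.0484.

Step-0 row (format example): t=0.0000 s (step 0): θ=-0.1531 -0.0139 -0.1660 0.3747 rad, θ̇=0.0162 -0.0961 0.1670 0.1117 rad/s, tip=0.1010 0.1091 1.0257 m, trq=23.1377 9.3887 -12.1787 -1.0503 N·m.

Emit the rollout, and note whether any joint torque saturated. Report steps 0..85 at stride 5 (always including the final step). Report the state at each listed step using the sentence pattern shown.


t=0.0500 s (step 5): θ=-0.1346 0.0124 -0.1889 0.4858 rad, θ̇=0.6463 0.9442 -0.9063 3.0019 rad/s, tip=0.0865 0.1078 1.0225 m, trq=14.3324 5.6860 -7.2185 -1.4353 N·m.
t=0.1000 s (step 10): θ=-0.0945 0.0731 -0.2460 0.6393 rad, θ̇=0.9072 1.3958 -1.3615 3.0606 rad/s, tip=0.0495 0.1205 1.0143 m, trq=9.5843 1.9443 -2.5994 -0.7507 N·m.
t=0.1500 s (step 15): θ=-0.0474 0.1477 -0.3208 0.7870 rad, θ̇=0.9526 1.5537 -1.6063 2.8230 rad/s, tip=-0.0003 0.1413 0.9998 m, trq=6.4273 -1.2563 1.1806 -0.2508 N·m.
t=0.2000 s (step 20): θ=-0.0009 0.2265 -0.4039 0.9202 rad, θ̇=0.8980 1.5762 -1.7046 2.5004 rad/s, tip=-0.0564 0.1641 0.9780 m, trq=3.9298 -3.8212 4.0978 0.0712 N·m.
t=0.2500 s (step 25): θ=0.0417 0.3042 -0.4898 1.0370 rad, θ̇=0.8048 1.5221 -1.7246 2.1768 rad/s, tip=-0.1140 0.1854 0.9496 m, trq=1.7784 -5.8159 6.3142 0.2697 N·m.
t=0.3000 s (step 30): θ=0.0794 0.3780 -0.5755 1.1383 rad, θ̇=0.7027 1.4264 -1.7001 1.8843 rad/s, tip=-0.1698 0.2028 0.9156 m, trq=-0.1147 -7.3366 7.9848 0.3930 N·m.
t=0.3500 s (step 35): θ=0.1120 0.4465 -0.6593 1.2261 rad, θ̇=0.6044 1.3080 -1.6502 1.6330 rad/s, tip=-0.2216 0.2155 0.8778 m, trq=-1.7701 -8.4638 9.2241 0.4732 N·m.
t=0.4000 s (step 40): θ=0.1400 0.5087 -0.7402 1.3023 rad, θ̇=0.5150 1.1777 -1.5851 1.4242 rad/s, tip=-0.2680 0.2234 0.8379 m, trq=-3.1919 -9.2615 10.1143 0.5288 N·m.
t=0.4500 s (step 45): θ=0.1637 0.5643 -0.8176 1.3692 rad, θ̇=0.4358 1.0427 -1.5106 1.2546 rad/s, tip=-0.3084 0.2268 0.7975 m, trq=-4.3836 -9.7836 10.7178 0.5696 N·m.
t=0.5000 s (step 50): θ=0.1837 0.6131 -0.8911 1.4284 rad, θ̇=0.3667 0.9082 -1.4301 1.1197 rad/s, tip=-0.3427 0.2264 0.7578 m, trq=-5.3530 -10.0786 11.0866 0.6004 N·m.
t=0.5500 s (step 55): θ=0.2005 0.6553 -0.9604 1.4817 rad, θ̇=0.3067 0.7783 -1.3457 1.0139 rad/s, tip=-0.3711 0.2230 0.7201 m, trq=-6.1141 -10.1912 11.2661 0.6235 N·m.
t=0.6000 s (step 60): θ=0.2145 0.6912 -1.0255 1.5303 rad, θ̇=0.2548 0.6561 -1.2591 0.9317 rad/s, tip=-0.3940 0.2173 0.6850 m, trq=-6.6867 -10.1624 11.2973 0.6399 N·m.
t=0.6500 s (step 65): θ=0.2261 0.7212 -1.0862 1.5752 rad, θ̇=0.2096 0.5439 -1.1717 0.8678 rad/s, tip=-0.4121 0.2101 0.6529 m, trq=-7.0947 -10.0290 11.2166 0.6505 N·m.
t=0.7000 s (step 70): θ=0.2356 0.7459 -1.1426 1.6174 rad, θ̇=0.1700 0.4430 -1.0849 0.8174 rad/s, tip=-0.4260 0.2019 0.6241 m, trq=-7.3642 -9.8224 11.0555 0.6558 N·m.
t=0.7500 s (step 75): θ=0.2432 0.7658 -1.1946 1.6572 rad, θ̇=0.1353 0.3542 -1.0000 0.7765 rad/s, tip=-0.4363 0.1934 0.5985 m, trq=-7.5211 -9.5687 10.8406 0.6566 N·m.
t=0.8000 s (step 80): θ=0.2491 0.7816 -1.2425 1.6952 rad, θ̇=0.1046 0.2773 -0.9179 0.7417 rad/s, tip=-0.4437 0.1849 0.5761 m, trq=-7.5900 -9.2884 10.5932 0.6537 N·m.
t=0.8500 s (step 85): θ=0.2537 0.7938 -1.2864 1.7315 rad, θ̇=0.0776 0.2115 -0.8397 0.7109 rad/s, tip=-0.4487 0.1766 0.5566 m.
any joint saturated: no
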